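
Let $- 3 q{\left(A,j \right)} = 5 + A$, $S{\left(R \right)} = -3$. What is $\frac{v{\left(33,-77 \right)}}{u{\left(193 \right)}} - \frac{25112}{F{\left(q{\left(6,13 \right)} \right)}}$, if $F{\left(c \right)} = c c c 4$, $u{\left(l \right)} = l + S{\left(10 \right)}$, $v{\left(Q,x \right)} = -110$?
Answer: $\frac{3205973}{25289} \approx 126.77$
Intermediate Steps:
$u{\left(l \right)} = -3 + l$ ($u{\left(l \right)} = l - 3 = -3 + l$)
$q{\left(A,j \right)} = - \frac{5}{3} - \frac{A}{3}$ ($q{\left(A,j \right)} = - \frac{5 + A}{3} = - \frac{5}{3} - \frac{A}{3}$)
$F{\left(c \right)} = 4 c^{3}$ ($F{\left(c \right)} = c^{2} \cdot 4 c = 4 c^{3}$)
$\frac{v{\left(33,-77 \right)}}{u{\left(193 \right)}} - \frac{25112}{F{\left(q{\left(6,13 \right)} \right)}} = - \frac{110}{-3 + 193} - \frac{25112}{4 \left(- \frac{5}{3} - 2\right)^{3}} = - \frac{110}{190} - \frac{25112}{4 \left(- \frac{5}{3} - 2\right)^{3}} = \left(-110\right) \frac{1}{190} - \frac{25112}{4 \left(- \frac{11}{3}\right)^{3}} = - \frac{11}{19} - \frac{25112}{4 \left(- \frac{1331}{27}\right)} = - \frac{11}{19} - \frac{25112}{- \frac{5324}{27}} = - \frac{11}{19} - - \frac{169506}{1331} = - \frac{11}{19} + \frac{169506}{1331} = \frac{3205973}{25289}$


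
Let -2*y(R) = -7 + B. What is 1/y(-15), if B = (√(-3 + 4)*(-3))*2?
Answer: 2/13 ≈ 0.15385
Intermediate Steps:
B = -6 (B = (√1*(-3))*2 = (1*(-3))*2 = -3*2 = -6)
y(R) = 13/2 (y(R) = -(-7 - 6)/2 = -½*(-13) = 13/2)
1/y(-15) = 1/(13/2) = 2/13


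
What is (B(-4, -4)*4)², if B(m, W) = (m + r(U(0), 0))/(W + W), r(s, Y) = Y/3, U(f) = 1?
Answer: 4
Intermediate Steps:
r(s, Y) = Y/3 (r(s, Y) = Y*(⅓) = Y/3)
B(m, W) = m/(2*W) (B(m, W) = (m + (⅓)*0)/(W + W) = (m + 0)/((2*W)) = m*(1/(2*W)) = m/(2*W))
(B(-4, -4)*4)² = (((½)*(-4)/(-4))*4)² = (((½)*(-4)*(-¼))*4)² = ((½)*4)² = 2² = 4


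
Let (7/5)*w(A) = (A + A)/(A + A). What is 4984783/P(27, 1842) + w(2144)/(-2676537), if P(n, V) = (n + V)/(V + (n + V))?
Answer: 16503999740814182/1667482551 ≈ 9.8976e+6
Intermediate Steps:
w(A) = 5/7 (w(A) = 5*((A + A)/(A + A))/7 = 5*((2*A)/((2*A)))/7 = 5*((2*A)*(1/(2*A)))/7 = (5/7)*1 = 5/7)
P(n, V) = (V + n)/(n + 2*V) (P(n, V) = (V + n)/(V + (V + n)) = (V + n)/(n + 2*V))
4984783/P(27, 1842) + w(2144)/(-2676537) = 4984783/(((1842 + 27)/(27 + 2*1842))) + (5/7)/(-2676537) = 4984783/((1869/(27 + 3684))) + (5/7)*(-1/2676537) = 4984783/((1869/3711)) - 5/18735759 = 4984783/(((1/3711)*1869)) - 5/18735759 = 4984783/(623/1237) - 5/18735759 = 4984783*(1237/623) - 5/18735759 = 6166176571/623 - 5/18735759 = 16503999740814182/1667482551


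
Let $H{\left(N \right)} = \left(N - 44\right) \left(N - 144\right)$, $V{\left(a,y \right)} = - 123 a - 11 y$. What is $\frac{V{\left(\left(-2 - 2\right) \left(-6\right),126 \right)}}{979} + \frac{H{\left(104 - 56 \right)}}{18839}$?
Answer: $- \frac{82099518}{18443381} \approx -4.4514$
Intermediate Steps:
$H{\left(N \right)} = \left(-144 + N\right) \left(-44 + N\right)$ ($H{\left(N \right)} = \left(-44 + N\right) \left(-144 + N\right) = \left(-144 + N\right) \left(-44 + N\right)$)
$\frac{V{\left(\left(-2 - 2\right) \left(-6\right),126 \right)}}{979} + \frac{H{\left(104 - 56 \right)}}{18839} = \frac{- 123 \left(-2 - 2\right) \left(-6\right) - 1386}{979} + \frac{6336 + \left(104 - 56\right)^{2} - 188 \left(104 - 56\right)}{18839} = \left(- 123 \left(\left(-4\right) \left(-6\right)\right) - 1386\right) \frac{1}{979} + \left(6336 + 48^{2} - 9024\right) \frac{1}{18839} = \left(\left(-123\right) 24 - 1386\right) \frac{1}{979} + \left(6336 + 2304 - 9024\right) \frac{1}{18839} = \left(-2952 - 1386\right) \frac{1}{979} - \frac{384}{18839} = \left(-4338\right) \frac{1}{979} - \frac{384}{18839} = - \frac{4338}{979} - \frac{384}{18839} = - \frac{82099518}{18443381}$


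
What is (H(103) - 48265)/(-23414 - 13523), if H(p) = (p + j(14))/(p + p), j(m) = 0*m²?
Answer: 96529/73874 ≈ 1.3067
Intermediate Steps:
j(m) = 0
H(p) = ½ (H(p) = (p + 0)/(p + p) = p/((2*p)) = p*(1/(2*p)) = ½)
(H(103) - 48265)/(-23414 - 13523) = (½ - 48265)/(-23414 - 13523) = -96529/2/(-36937) = -96529/2*(-1/36937) = 96529/73874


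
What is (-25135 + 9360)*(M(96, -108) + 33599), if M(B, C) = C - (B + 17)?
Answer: -526537950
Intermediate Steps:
M(B, C) = -17 + C - B (M(B, C) = C - (17 + B) = C + (-17 - B) = -17 + C - B)
(-25135 + 9360)*(M(96, -108) + 33599) = (-25135 + 9360)*((-17 - 108 - 1*96) + 33599) = -15775*((-17 - 108 - 96) + 33599) = -15775*(-221 + 33599) = -15775*33378 = -526537950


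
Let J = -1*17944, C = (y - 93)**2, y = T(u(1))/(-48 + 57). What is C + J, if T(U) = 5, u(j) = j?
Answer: -761240/81 ≈ -9398.0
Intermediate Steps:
y = 5/9 (y = 5/(-48 + 57) = 5/9 ≈ 0.55556)
C = 692224/81 (C = (5/9 - 93)**2 = (-832/9)**2 = 692224/81 ≈ 8546.0)
J = -17944
C + J = 692224/81 - 17944 = -761240/81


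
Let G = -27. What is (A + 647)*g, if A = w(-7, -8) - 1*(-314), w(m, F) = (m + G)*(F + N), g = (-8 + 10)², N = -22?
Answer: 7924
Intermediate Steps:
g = 4 (g = 2² = 4)
w(m, F) = (-27 + m)*(-22 + F) (w(m, F) = (m - 27)*(F - 22) = (-27 + m)*(-22 + F))
A = 1334 (A = (594 - 27*(-8) - 22*(-7) - 8*(-7)) - 1*(-314) = (594 + 216 + 154 + 56) + 314 = 1020 + 314 = 1334)
(A + 647)*g = (1334 + 647)*4 = 1981*4 = 7924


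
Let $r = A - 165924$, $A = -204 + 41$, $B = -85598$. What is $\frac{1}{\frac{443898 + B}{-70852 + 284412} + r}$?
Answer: $- \frac{10678}{1773459071} \approx -6.021 \cdot 10^{-6}$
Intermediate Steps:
$A = -163$
$r = -166087$ ($r = -163 - 165924 = -166087$)
$\frac{1}{\frac{443898 + B}{-70852 + 284412} + r} = \frac{1}{\frac{443898 - 85598}{-70852 + 284412} - 166087} = \frac{1}{\frac{358300}{213560} - 166087} = \frac{1}{358300 \cdot \frac{1}{213560} - 166087} = \frac{1}{\frac{17915}{10678} - 166087} = \frac{1}{- \frac{1773459071}{10678}} = - \frac{10678}{1773459071}$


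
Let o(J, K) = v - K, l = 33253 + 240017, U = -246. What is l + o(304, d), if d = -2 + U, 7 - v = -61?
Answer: 273586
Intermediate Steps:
v = 68 (v = 7 - 1*(-61) = 7 + 61 = 68)
d = -248 (d = -2 - 246 = -248)
l = 273270
o(J, K) = 68 - K
l + o(304, d) = 273270 + (68 - 1*(-248)) = 273270 + (68 + 248) = 273270 + 316 = 273586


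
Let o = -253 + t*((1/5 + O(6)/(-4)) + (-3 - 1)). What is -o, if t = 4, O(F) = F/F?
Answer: 1346/5 ≈ 269.20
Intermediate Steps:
O(F) = 1
o = -1346/5 (o = -253 + 4*((1/5 + 1/(-4)) + (-3 - 1)) = -253 + 4*((1*(1/5) + 1*(-1/4)) - 4) = -253 + 4*((1/5 - 1/4) - 4) = -253 + 4*(-1/20 - 4) = -253 + 4*(-81/20) = -253 - 81/5 = -1346/5 ≈ -269.20)
-o = -1*(-1346/5) = 1346/5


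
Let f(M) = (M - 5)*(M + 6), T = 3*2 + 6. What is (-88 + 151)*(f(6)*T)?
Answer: 9072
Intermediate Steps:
T = 12 (T = 6 + 6 = 12)
f(M) = (-5 + M)*(6 + M)
(-88 + 151)*(f(6)*T) = (-88 + 151)*((-30 + 6 + 6²)*12) = 63*((-30 + 6 + 36)*12) = 63*(12*12) = 63*144 = 9072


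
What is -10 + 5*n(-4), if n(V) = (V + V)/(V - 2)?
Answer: -10/3 ≈ -3.3333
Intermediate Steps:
n(V) = 2*V/(-2 + V) (n(V) = (2*V)/(-2 + V) = 2*V/(-2 + V))
-10 + 5*n(-4) = -10 + 5*(2*(-4)/(-2 - 4)) = -10 + 5*(2*(-4)/(-6)) = -10 + 5*(2*(-4)*(-⅙)) = -10 + 5*(4/3) = -10 + 20/3 = -10/3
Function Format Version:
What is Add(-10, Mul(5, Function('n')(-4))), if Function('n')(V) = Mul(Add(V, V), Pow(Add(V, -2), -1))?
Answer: Rational(-10, 3) ≈ -3.3333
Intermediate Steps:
Function('n')(V) = Mul(2, V, Pow(Add(-2, V), -1)) (Function('n')(V) = Mul(Mul(2, V), Pow(Add(-2, V), -1)) = Mul(2, V, Pow(Add(-2, V), -1)))
Add(-10, Mul(5, Function('n')(-4))) = Add(-10, Mul(5, Mul(2, -4, Pow(Add(-2, -4), -1)))) = Add(-10, Mul(5, Mul(2, -4, Pow(-6, -1)))) = Add(-10, Mul(5, Mul(2, -4, Rational(-1, 6)))) = Add(-10, Mul(5, Rational(4, 3))) = Add(-10, Rational(20, 3)) = Rational(-10, 3)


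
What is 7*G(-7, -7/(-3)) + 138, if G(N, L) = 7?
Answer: 187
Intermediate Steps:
7*G(-7, -7/(-3)) + 138 = 7*7 + 138 = 49 + 138 = 187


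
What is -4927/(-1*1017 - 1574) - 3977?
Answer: -10299480/2591 ≈ -3975.1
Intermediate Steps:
-4927/(-1*1017 - 1574) - 3977 = -4927/(-1017 - 1574) - 3977 = -4927/(-2591) - 3977 = -4927*(-1/2591) - 3977 = 4927/2591 - 3977 = -10299480/2591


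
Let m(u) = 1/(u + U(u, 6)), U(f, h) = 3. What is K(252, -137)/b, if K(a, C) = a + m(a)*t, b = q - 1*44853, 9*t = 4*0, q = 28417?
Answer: -9/587 ≈ -0.015332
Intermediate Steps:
t = 0 (t = (4*0)/9 = (⅑)*0 = 0)
b = -16436 (b = 28417 - 1*44853 = 28417 - 44853 = -16436)
m(u) = 1/(3 + u) (m(u) = 1/(u + 3) = 1/(3 + u))
K(a, C) = a (K(a, C) = a + 0/(3 + a) = a + 0 = a)
K(252, -137)/b = 252/(-16436) = 252*(-1/16436) = -9/587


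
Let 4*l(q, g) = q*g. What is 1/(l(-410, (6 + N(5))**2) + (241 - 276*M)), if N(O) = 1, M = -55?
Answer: 2/20797 ≈ 9.6168e-5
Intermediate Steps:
l(q, g) = g*q/4 (l(q, g) = (q*g)/4 = (g*q)/4 = g*q/4)
1/(l(-410, (6 + N(5))**2) + (241 - 276*M)) = 1/((1/4)*(6 + 1)**2*(-410) + (241 - 276*(-55))) = 1/((1/4)*7**2*(-410) + (241 + 15180)) = 1/((1/4)*49*(-410) + 15421) = 1/(-10045/2 + 15421) = 1/(20797/2) = 2/20797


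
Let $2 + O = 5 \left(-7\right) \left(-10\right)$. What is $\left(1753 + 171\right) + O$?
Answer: $2272$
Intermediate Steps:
$O = 348$ ($O = -2 + 5 \left(-7\right) \left(-10\right) = -2 - -350 = -2 + 350 = 348$)
$\left(1753 + 171\right) + O = \left(1753 + 171\right) + 348 = 1924 + 348 = 2272$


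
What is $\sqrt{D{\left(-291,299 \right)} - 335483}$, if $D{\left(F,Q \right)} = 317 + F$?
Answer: $3 i \sqrt{37273} \approx 579.19 i$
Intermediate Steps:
$\sqrt{D{\left(-291,299 \right)} - 335483} = \sqrt{\left(317 - 291\right) - 335483} = \sqrt{26 - 335483} = \sqrt{-335457} = 3 i \sqrt{37273}$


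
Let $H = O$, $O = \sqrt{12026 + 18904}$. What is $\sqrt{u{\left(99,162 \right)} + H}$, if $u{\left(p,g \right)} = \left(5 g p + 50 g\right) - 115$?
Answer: $\sqrt{88175 + \sqrt{30930}} \approx 297.24$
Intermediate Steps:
$O = \sqrt{30930} \approx 175.87$
$H = \sqrt{30930} \approx 175.87$
$u{\left(p,g \right)} = -115 + 50 g + 5 g p$ ($u{\left(p,g \right)} = \left(5 g p + 50 g\right) - 115 = \left(50 g + 5 g p\right) - 115 = -115 + 50 g + 5 g p$)
$\sqrt{u{\left(99,162 \right)} + H} = \sqrt{\left(-115 + 50 \cdot 162 + 5 \cdot 162 \cdot 99\right) + \sqrt{30930}} = \sqrt{\left(-115 + 8100 + 80190\right) + \sqrt{30930}} = \sqrt{88175 + \sqrt{30930}}$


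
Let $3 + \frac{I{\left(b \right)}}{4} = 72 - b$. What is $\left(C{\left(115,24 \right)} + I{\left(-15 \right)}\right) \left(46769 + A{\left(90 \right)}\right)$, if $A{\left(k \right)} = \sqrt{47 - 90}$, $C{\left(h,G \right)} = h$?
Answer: $21092819 + 451 i \sqrt{43} \approx 2.1093 \cdot 10^{7} + 2957.4 i$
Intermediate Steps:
$I{\left(b \right)} = 276 - 4 b$ ($I{\left(b \right)} = -12 + 4 \left(72 - b\right) = -12 - \left(-288 + 4 b\right) = 276 - 4 b$)
$A{\left(k \right)} = i \sqrt{43}$ ($A{\left(k \right)} = \sqrt{-43} = i \sqrt{43}$)
$\left(C{\left(115,24 \right)} + I{\left(-15 \right)}\right) \left(46769 + A{\left(90 \right)}\right) = \left(115 + \left(276 - -60\right)\right) \left(46769 + i \sqrt{43}\right) = \left(115 + \left(276 + 60\right)\right) \left(46769 + i \sqrt{43}\right) = \left(115 + 336\right) \left(46769 + i \sqrt{43}\right) = 451 \left(46769 + i \sqrt{43}\right) = 21092819 + 451 i \sqrt{43}$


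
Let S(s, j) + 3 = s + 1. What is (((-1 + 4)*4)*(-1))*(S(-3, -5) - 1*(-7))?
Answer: -24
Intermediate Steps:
S(s, j) = -2 + s (S(s, j) = -3 + (s + 1) = -3 + (1 + s) = -2 + s)
(((-1 + 4)*4)*(-1))*(S(-3, -5) - 1*(-7)) = (((-1 + 4)*4)*(-1))*((-2 - 3) - 1*(-7)) = ((3*4)*(-1))*(-5 + 7) = (12*(-1))*2 = -12*2 = -24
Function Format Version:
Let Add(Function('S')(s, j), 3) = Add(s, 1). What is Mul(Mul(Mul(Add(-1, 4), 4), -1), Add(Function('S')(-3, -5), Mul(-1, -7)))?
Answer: -24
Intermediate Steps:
Function('S')(s, j) = Add(-2, s) (Function('S')(s, j) = Add(-3, Add(s, 1)) = Add(-3, Add(1, s)) = Add(-2, s))
Mul(Mul(Mul(Add(-1, 4), 4), -1), Add(Function('S')(-3, -5), Mul(-1, -7))) = Mul(Mul(Mul(Add(-1, 4), 4), -1), Add(Add(-2, -3), Mul(-1, -7))) = Mul(Mul(Mul(3, 4), -1), Add(-5, 7)) = Mul(Mul(12, -1), 2) = Mul(-12, 2) = -24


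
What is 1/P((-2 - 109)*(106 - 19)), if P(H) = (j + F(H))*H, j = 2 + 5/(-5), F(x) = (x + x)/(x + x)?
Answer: -1/19314 ≈ -5.1776e-5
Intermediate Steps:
F(x) = 1 (F(x) = (2*x)/((2*x)) = (2*x)*(1/(2*x)) = 1)
j = 1 (j = 2 + 5*(-⅕) = 2 - 1 = 1)
P(H) = 2*H (P(H) = (1 + 1)*H = 2*H)
1/P((-2 - 109)*(106 - 19)) = 1/(2*((-2 - 109)*(106 - 19))) = 1/(2*(-111*87)) = 1/(2*(-9657)) = 1/(-19314) = -1/19314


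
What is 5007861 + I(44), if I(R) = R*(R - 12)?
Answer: 5009269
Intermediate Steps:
I(R) = R*(-12 + R)
5007861 + I(44) = 5007861 + 44*(-12 + 44) = 5007861 + 44*32 = 5007861 + 1408 = 5009269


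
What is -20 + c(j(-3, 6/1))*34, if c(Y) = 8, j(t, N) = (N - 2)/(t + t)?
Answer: 252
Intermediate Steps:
j(t, N) = (-2 + N)/(2*t) (j(t, N) = (-2 + N)/((2*t)) = (-2 + N)*(1/(2*t)) = (-2 + N)/(2*t))
-20 + c(j(-3, 6/1))*34 = -20 + 8*34 = -20 + 272 = 252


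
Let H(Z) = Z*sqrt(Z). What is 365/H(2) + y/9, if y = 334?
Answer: 334/9 + 365*sqrt(2)/4 ≈ 166.16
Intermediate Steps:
H(Z) = Z**(3/2)
365/H(2) + y/9 = 365/(2**(3/2)) + 334/9 = 365/((2*sqrt(2))) + 334*(1/9) = 365*(sqrt(2)/4) + 334/9 = 365*sqrt(2)/4 + 334/9 = 334/9 + 365*sqrt(2)/4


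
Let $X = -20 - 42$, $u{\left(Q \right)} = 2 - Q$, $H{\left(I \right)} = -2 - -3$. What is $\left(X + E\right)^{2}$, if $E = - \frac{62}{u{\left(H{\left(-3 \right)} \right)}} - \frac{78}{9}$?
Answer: $\frac{158404}{9} \approx 17600.0$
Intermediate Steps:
$H{\left(I \right)} = 1$ ($H{\left(I \right)} = -2 + 3 = 1$)
$X = -62$ ($X = -20 - 42 = -62$)
$E = - \frac{212}{3}$ ($E = - \frac{62}{2 - 1} - \frac{78}{9} = - \frac{62}{2 - 1} - \frac{26}{3} = - \frac{62}{1} - \frac{26}{3} = \left(-62\right) 1 - \frac{26}{3} = -62 - \frac{26}{3} = - \frac{212}{3} \approx -70.667$)
$\left(X + E\right)^{2} = \left(-62 - \frac{212}{3}\right)^{2} = \left(- \frac{398}{3}\right)^{2} = \frac{158404}{9}$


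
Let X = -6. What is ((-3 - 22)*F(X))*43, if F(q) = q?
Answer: 6450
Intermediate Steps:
((-3 - 22)*F(X))*43 = ((-3 - 22)*(-6))*43 = -25*(-6)*43 = 150*43 = 6450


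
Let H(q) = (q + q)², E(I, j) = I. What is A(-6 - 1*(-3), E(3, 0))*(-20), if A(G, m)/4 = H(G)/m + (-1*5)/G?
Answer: -3280/3 ≈ -1093.3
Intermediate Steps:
H(q) = 4*q² (H(q) = (2*q)² = 4*q²)
A(G, m) = -20/G + 16*G²/m (A(G, m) = 4*((4*G²)/m + (-1*5)/G) = 4*(4*G²/m - 5/G) = 4*(-5/G + 4*G²/m) = -20/G + 16*G²/m)
A(-6 - 1*(-3), E(3, 0))*(-20) = (-20/(-6 - 1*(-3)) + 16*(-6 - 1*(-3))²/3)*(-20) = (-20/(-6 + 3) + 16*(-6 + 3)²*(⅓))*(-20) = (-20/(-3) + 16*(-3)²*(⅓))*(-20) = (-20*(-⅓) + 16*9*(⅓))*(-20) = (20/3 + 48)*(-20) = (164/3)*(-20) = -3280/3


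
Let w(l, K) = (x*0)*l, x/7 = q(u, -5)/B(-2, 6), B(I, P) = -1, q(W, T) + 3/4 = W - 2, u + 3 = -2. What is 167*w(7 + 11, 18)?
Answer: 0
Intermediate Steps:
u = -5 (u = -3 - 2 = -5)
q(W, T) = -11/4 + W (q(W, T) = -3/4 + (W - 2) = -3/4 + (-2 + W) = -11/4 + W)
x = 217/4 (x = 7*((-11/4 - 5)/(-1)) = 7*(-31/4*(-1)) = 7*(31/4) = 217/4 ≈ 54.250)
w(l, K) = 0 (w(l, K) = ((217/4)*0)*l = 0*l = 0)
167*w(7 + 11, 18) = 167*0 = 0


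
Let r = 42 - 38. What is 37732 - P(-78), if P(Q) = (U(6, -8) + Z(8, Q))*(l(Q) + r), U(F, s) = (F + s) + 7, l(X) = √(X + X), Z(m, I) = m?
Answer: 37680 - 26*I*√39 ≈ 37680.0 - 162.37*I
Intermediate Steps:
l(X) = √2*√X (l(X) = √(2*X) = √2*√X)
r = 4
U(F, s) = 7 + F + s
P(Q) = 52 + 13*√2*√Q (P(Q) = ((7 + 6 - 8) + 8)*(√2*√Q + 4) = (5 + 8)*(4 + √2*√Q) = 13*(4 + √2*√Q) = 52 + 13*√2*√Q)
37732 - P(-78) = 37732 - (52 + 13*√2*√(-78)) = 37732 - (52 + 13*√2*(I*√78)) = 37732 - (52 + 26*I*√39) = 37732 + (-52 - 26*I*√39) = 37680 - 26*I*√39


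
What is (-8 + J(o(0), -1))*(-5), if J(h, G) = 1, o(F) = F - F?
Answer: 35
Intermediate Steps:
o(F) = 0
(-8 + J(o(0), -1))*(-5) = (-8 + 1)*(-5) = -7*(-5) = 35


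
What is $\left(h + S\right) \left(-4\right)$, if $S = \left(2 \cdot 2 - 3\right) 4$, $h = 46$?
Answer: $-200$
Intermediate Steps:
$S = 4$ ($S = \left(4 - 3\right) 4 = 1 \cdot 4 = 4$)
$\left(h + S\right) \left(-4\right) = \left(46 + 4\right) \left(-4\right) = 50 \left(-4\right) = -200$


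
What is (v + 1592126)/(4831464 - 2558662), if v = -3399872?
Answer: -903873/1136401 ≈ -0.79538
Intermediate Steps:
(v + 1592126)/(4831464 - 2558662) = (-3399872 + 1592126)/(4831464 - 2558662) = -1807746/2272802 = -1807746*1/2272802 = -903873/1136401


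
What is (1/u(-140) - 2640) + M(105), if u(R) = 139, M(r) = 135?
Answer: -348194/139 ≈ -2505.0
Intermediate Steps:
(1/u(-140) - 2640) + M(105) = (1/139 - 2640) + 135 = -366959/139 + 135 = -348194/139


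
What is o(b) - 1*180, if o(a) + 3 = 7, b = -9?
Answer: -176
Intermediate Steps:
o(a) = 4 (o(a) = -3 + 7 = 4)
o(b) - 1*180 = 4 - 1*180 = 4 - 180 = -176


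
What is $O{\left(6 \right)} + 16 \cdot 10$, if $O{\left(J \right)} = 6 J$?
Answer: $196$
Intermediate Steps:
$O{\left(6 \right)} + 16 \cdot 10 = 6 \cdot 6 + 16 \cdot 10 = 36 + 160 = 196$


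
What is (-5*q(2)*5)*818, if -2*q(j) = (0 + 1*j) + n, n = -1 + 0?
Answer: 10225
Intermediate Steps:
n = -1
q(j) = ½ - j/2 (q(j) = -((0 + 1*j) - 1)/2 = -((0 + j) - 1)/2 = -(j - 1)/2 = -(-1 + j)/2 = ½ - j/2)
(-5*q(2)*5)*818 = (-5*(½ - ½*2)*5)*818 = (-5*(½ - 1)*5)*818 = (-5*(-½)*5)*818 = ((5/2)*5)*818 = (25/2)*818 = 10225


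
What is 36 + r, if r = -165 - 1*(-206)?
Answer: 77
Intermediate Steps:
r = 41 (r = -165 + 206 = 41)
36 + r = 36 + 41 = 77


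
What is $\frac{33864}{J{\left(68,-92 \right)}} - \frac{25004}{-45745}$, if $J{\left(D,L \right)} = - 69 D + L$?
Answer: $- \frac{25526599}{3907930} \approx -6.532$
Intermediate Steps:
$J{\left(D,L \right)} = L - 69 D$
$\frac{33864}{J{\left(68,-92 \right)}} - \frac{25004}{-45745} = \frac{33864}{-92 - 4692} - \frac{25004}{-45745} = \frac{33864}{-92 - 4692} - - \frac{3572}{6535} = \frac{33864}{-4784} + \frac{3572}{6535} = 33864 \left(- \frac{1}{4784}\right) + \frac{3572}{6535} = - \frac{4233}{598} + \frac{3572}{6535} = - \frac{25526599}{3907930}$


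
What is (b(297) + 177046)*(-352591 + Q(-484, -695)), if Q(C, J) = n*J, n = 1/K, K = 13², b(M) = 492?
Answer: -10579236250812/169 ≈ -6.2599e+10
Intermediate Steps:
K = 169
n = 1/169 ≈ 0.0059172
Q(C, J) = J/169
(b(297) + 177046)*(-352591 + Q(-484, -695)) = (492 + 177046)*(-352591 + (1/169)*(-695)) = 177538*(-352591 - 695/169) = 177538*(-59588574/169) = -10579236250812/169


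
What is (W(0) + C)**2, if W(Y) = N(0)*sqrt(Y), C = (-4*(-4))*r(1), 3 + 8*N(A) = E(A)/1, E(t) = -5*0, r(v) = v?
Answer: 256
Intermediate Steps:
E(t) = 0
N(A) = -3/8 (N(A) = -3/8 + (0/1)/8 = -3/8 + (0*1)/8 = -3/8 + (1/8)*0 = -3/8 + 0 = -3/8)
C = 16 (C = -4*(-4)*1 = 16*1 = 16)
W(Y) = -3*sqrt(Y)/8
(W(0) + C)**2 = (-3*sqrt(0)/8 + 16)**2 = (-3/8*0 + 16)**2 = (0 + 16)**2 = 16**2 = 256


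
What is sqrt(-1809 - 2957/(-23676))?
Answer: I*sqrt(253492580913)/11838 ≈ 42.531*I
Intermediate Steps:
sqrt(-1809 - 2957/(-23676)) = sqrt(-1809 - 2957*(-1/23676)) = sqrt(-1809 + 2957/23676) = sqrt(-42826927/23676) = I*sqrt(253492580913)/11838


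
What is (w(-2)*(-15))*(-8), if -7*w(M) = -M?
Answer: -240/7 ≈ -34.286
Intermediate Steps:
w(M) = M/7 (w(M) = -(-1)*M/7 = M/7)
(w(-2)*(-15))*(-8) = (((1/7)*(-2))*(-15))*(-8) = -2/7*(-15)*(-8) = (30/7)*(-8) = -240/7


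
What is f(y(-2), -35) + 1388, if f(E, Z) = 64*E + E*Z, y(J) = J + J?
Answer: 1272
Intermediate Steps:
y(J) = 2*J
f(y(-2), -35) + 1388 = (2*(-2))*(64 - 35) + 1388 = -4*29 + 1388 = -116 + 1388 = 1272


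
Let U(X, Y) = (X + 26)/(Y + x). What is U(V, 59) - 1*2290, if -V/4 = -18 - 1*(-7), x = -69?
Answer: -2297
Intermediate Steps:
V = 44 (V = -4*(-18 - 1*(-7)) = -4*(-18 + 7) = -4*(-11) = 44)
U(X, Y) = (26 + X)/(-69 + Y) (U(X, Y) = (X + 26)/(Y - 69) = (26 + X)/(-69 + Y))
U(V, 59) - 1*2290 = (26 + 44)/(-69 + 59) - 1*2290 = 70/(-10) - 2290 = -⅒*70 - 2290 = -7 - 2290 = -2297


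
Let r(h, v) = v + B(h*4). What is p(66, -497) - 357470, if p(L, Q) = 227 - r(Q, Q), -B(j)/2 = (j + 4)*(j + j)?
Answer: 15420022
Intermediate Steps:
B(j) = -4*j*(4 + j) (B(j) = -2*(j + 4)*(j + j) = -2*(4 + j)*2*j = -4*j*(4 + j))
r(h, v) = v - 16*h*(4 + 4*h) (r(h, v) = v - 4*h*4*(4 + h*4) = v - 4*4*h*(4 + 4*h) = v - 16*h*(4 + 4*h))
p(L, Q) = 227 - Q + 64*Q*(1 + Q) (p(L, Q) = 227 - (Q - 64*Q*(1 + Q)) = 227 + (-Q + 64*Q*(1 + Q)) = 227 - Q + 64*Q*(1 + Q))
p(66, -497) - 357470 = (227 - 1*(-497) + 64*(-497)*(1 - 497)) - 357470 = (227 + 497 + 64*(-497)*(-496)) - 357470 = (227 + 497 + 15776768) - 357470 = 15777492 - 357470 = 15420022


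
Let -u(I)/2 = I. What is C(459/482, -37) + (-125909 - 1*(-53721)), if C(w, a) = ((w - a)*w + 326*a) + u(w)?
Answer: -19565342989/232324 ≈ -84216.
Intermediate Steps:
u(I) = -2*I
C(w, a) = -2*w + 326*a + w*(w - a) (C(w, a) = ((w - a)*w + 326*a) - 2*w = (w*(w - a) + 326*a) - 2*w = (326*a + w*(w - a)) - 2*w = -2*w + 326*a + w*(w - a))
C(459/482, -37) + (-125909 - 1*(-53721)) = ((459/482)² - 918/482 + 326*(-37) - 1*(-37)*459/482) + (-125909 - 1*(-53721)) = ((459*(1/482))² - 918/482 - 12062 - 1*(-37)*459*(1/482)) + (-125909 + 53721) = ((459/482)² - 2*459/482 - 12062 - 1*(-37)*459/482) - 72188 = (210681/232324 - 459/241 - 12062 + 16983/482) - 72188 = -2794338077/232324 - 72188 = -19565342989/232324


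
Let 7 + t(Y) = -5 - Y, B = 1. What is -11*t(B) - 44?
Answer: 99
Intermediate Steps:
t(Y) = -12 - Y (t(Y) = -7 + (-5 - Y) = -12 - Y)
-11*t(B) - 44 = -11*(-12 - 1*1) - 44 = -11*(-12 - 1) - 44 = -11*(-13) - 44 = 143 - 44 = 99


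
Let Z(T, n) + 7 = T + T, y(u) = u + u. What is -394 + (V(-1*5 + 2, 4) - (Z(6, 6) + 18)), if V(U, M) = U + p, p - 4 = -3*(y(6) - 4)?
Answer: -440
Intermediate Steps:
y(u) = 2*u
Z(T, n) = -7 + 2*T (Z(T, n) = -7 + (T + T) = -7 + 2*T)
p = -20 (p = 4 - 3*(2*6 - 4) = 4 - 3*(12 - 4) = 4 - 3*8 = 4 - 24 = -20)
V(U, M) = -20 + U (V(U, M) = U - 20 = -20 + U)
-394 + (V(-1*5 + 2, 4) - (Z(6, 6) + 18)) = -394 + ((-20 + (-1*5 + 2)) - ((-7 + 2*6) + 18)) = -394 + ((-20 + (-5 + 2)) - ((-7 + 12) + 18)) = -394 + ((-20 - 3) - (5 + 18)) = -394 + (-23 - 1*23) = -394 + (-23 - 23) = -394 - 46 = -440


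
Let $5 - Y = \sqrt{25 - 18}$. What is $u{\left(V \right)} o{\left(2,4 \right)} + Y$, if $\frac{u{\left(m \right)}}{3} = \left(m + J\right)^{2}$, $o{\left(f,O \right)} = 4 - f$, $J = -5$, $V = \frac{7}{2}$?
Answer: $\frac{37}{2} - \sqrt{7} \approx 15.854$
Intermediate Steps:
$V = \frac{7}{2}$ ($V = 7 \cdot \frac{1}{2} = \frac{7}{2} \approx 3.5$)
$u{\left(m \right)} = 3 \left(-5 + m\right)^{2}$ ($u{\left(m \right)} = 3 \left(m - 5\right)^{2} = 3 \left(-5 + m\right)^{2}$)
$Y = 5 - \sqrt{7}$ ($Y = 5 - \sqrt{25 - 18} = 5 - \sqrt{7} \approx 2.3542$)
$u{\left(V \right)} o{\left(2,4 \right)} + Y = 3 \left(-5 + \frac{7}{2}\right)^{2} \left(4 - 2\right) + \left(5 - \sqrt{7}\right) = 3 \left(- \frac{3}{2}\right)^{2} \left(4 - 2\right) + \left(5 - \sqrt{7}\right) = 3 \cdot \frac{9}{4} \cdot 2 + \left(5 - \sqrt{7}\right) = \frac{27}{4} \cdot 2 + \left(5 - \sqrt{7}\right) = \frac{27}{2} + \left(5 - \sqrt{7}\right) = \frac{37}{2} - \sqrt{7}$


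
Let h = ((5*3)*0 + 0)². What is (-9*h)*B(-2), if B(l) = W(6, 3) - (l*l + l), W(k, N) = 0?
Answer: 0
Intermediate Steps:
h = 0 (h = (15*0 + 0)² = (0 + 0)² = 0² = 0)
B(l) = -l - l² (B(l) = 0 - (l*l + l) = 0 - (l² + l) = 0 - (l + l²) = 0 + (-l - l²) = -l - l²)
(-9*h)*B(-2) = (-9*0)*(-2*(-1 - 1*(-2))) = 0*(-2*(-1 + 2)) = 0*(-2*1) = 0*(-2) = 0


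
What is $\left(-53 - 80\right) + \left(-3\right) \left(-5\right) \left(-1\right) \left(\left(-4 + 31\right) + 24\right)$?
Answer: $-898$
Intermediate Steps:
$\left(-53 - 80\right) + \left(-3\right) \left(-5\right) \left(-1\right) \left(\left(-4 + 31\right) + 24\right) = \left(-53 - 80\right) + 15 \left(-1\right) \left(27 + 24\right) = -133 - 765 = -898$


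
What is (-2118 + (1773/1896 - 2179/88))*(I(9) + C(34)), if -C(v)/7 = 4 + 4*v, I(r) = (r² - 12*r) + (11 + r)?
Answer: 1837050789/869 ≈ 2.1140e+6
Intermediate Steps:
I(r) = 11 + r² - 11*r
C(v) = -28 - 28*v (C(v) = -7*(4 + 4*v) = -28 - 28*v)
(-2118 + (1773/1896 - 2179/88))*(I(9) + C(34)) = (-2118 + (1773/1896 - 2179/88))*((11 + 9² - 11*9) + (-28 - 28*34)) = (-2118 + (1773*(1/1896) - 2179*1/88))*((11 + 81 - 99) + (-28 - 952)) = (-2118 + (591/632 - 2179/88))*(-7 - 980) = (-2118 - 20705/869)*(-987) = -1861247/869*(-987) = 1837050789/869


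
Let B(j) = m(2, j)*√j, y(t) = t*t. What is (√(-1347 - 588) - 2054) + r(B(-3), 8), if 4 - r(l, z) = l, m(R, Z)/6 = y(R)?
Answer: -2050 - 24*I*√3 + 3*I*√215 ≈ -2050.0 + 2.4194*I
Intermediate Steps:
y(t) = t²
m(R, Z) = 6*R²
B(j) = 24*√j (B(j) = (6*2²)*√j = (6*4)*√j = 24*√j)
r(l, z) = 4 - l
(√(-1347 - 588) - 2054) + r(B(-3), 8) = (√(-1347 - 588) - 2054) + (4 - 24*√(-3)) = (√(-1935) - 2054) + (4 - 24*I*√3) = (3*I*√215 - 2054) + (4 - 24*I*√3) = (-2054 + 3*I*√215) + (4 - 24*I*√3) = -2050 - 24*I*√3 + 3*I*√215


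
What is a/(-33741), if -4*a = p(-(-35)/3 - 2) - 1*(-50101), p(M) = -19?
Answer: 8347/22494 ≈ 0.37108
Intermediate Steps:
a = -25041/2 (a = -(-19 - 1*(-50101))/4 = -(-19 + 50101)/4 = -¼*50082 = -25041/2 ≈ -12521.)
a/(-33741) = -25041/2/(-33741) = -25041/2*(-1/33741) = 8347/22494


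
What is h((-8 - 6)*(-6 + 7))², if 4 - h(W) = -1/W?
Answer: 3025/196 ≈ 15.434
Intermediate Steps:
h(W) = 4 + 1/W (h(W) = 4 - (-1)/W = 4 + 1/W)
h((-8 - 6)*(-6 + 7))² = (4 + 1/((-8 - 6)*(-6 + 7)))² = (4 + 1/(-14*1))² = (4 + 1/(-14))² = (4 - 1/14)² = (55/14)² = 3025/196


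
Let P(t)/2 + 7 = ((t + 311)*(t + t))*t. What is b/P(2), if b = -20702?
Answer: -941/227 ≈ -4.1454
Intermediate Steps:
P(t) = -14 + 4*t²*(311 + t) (P(t) = -14 + 2*(((t + 311)*(t + t))*t) = -14 + 2*(((311 + t)*(2*t))*t) = -14 + 2*((2*t*(311 + t))*t) = -14 + 2*(2*t²*(311 + t)) = -14 + 4*t²*(311 + t))
b/P(2) = -20702/(-14 + 4*2³ + 1244*2²) = -20702/(-14 + 4*8 + 1244*4) = -20702/(-14 + 32 + 4976) = -20702/4994 = -20702*1/4994 = -941/227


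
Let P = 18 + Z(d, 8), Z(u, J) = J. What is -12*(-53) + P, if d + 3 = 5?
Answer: 662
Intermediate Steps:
d = 2 (d = -3 + 5 = 2)
P = 26 (P = 18 + 8 = 26)
-12*(-53) + P = -12*(-53) + 26 = 636 + 26 = 662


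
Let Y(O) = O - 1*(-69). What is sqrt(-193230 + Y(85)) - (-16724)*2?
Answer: 33448 + 2*I*sqrt(48269) ≈ 33448.0 + 439.4*I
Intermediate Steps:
Y(O) = 69 + O (Y(O) = O + 69 = 69 + O)
sqrt(-193230 + Y(85)) - (-16724)*2 = sqrt(-193230 + (69 + 85)) - (-16724)*2 = sqrt(-193230 + 154) - 1*(-33448) = sqrt(-193076) + 33448 = 2*I*sqrt(48269) + 33448 = 33448 + 2*I*sqrt(48269)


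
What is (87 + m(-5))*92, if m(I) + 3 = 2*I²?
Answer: 12328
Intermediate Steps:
m(I) = -3 + 2*I²
(87 + m(-5))*92 = (87 + (-3 + 2*(-5)²))*92 = (87 + (-3 + 2*25))*92 = (87 + (-3 + 50))*92 = (87 + 47)*92 = 134*92 = 12328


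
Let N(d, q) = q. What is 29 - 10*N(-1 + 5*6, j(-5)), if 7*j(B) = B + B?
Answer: 303/7 ≈ 43.286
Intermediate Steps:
j(B) = 2*B/7 (j(B) = (B + B)/7 = (2*B)/7 = 2*B/7)
29 - 10*N(-1 + 5*6, j(-5)) = 29 - 20*(-5)/7 = 29 - 10*(-10/7) = 29 + 100/7 = 303/7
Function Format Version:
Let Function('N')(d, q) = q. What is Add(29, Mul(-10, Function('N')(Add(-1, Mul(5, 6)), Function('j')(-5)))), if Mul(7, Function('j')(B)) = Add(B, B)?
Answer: Rational(303, 7) ≈ 43.286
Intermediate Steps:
Function('j')(B) = Mul(Rational(2, 7), B) (Function('j')(B) = Mul(Rational(1, 7), Add(B, B)) = Mul(Rational(1, 7), Mul(2, B)) = Mul(Rational(2, 7), B))
Add(29, Mul(-10, Function('N')(Add(-1, Mul(5, 6)), Function('j')(-5)))) = Add(29, Mul(-10, Mul(Rational(2, 7), -5))) = Add(29, Mul(-10, Rational(-10, 7))) = Add(29, Rational(100, 7)) = Rational(303, 7)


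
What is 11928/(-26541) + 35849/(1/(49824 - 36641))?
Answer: 4181068901873/8847 ≈ 4.7260e+8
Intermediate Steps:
11928/(-26541) + 35849/(1/(49824 - 36641)) = 11928*(-1/26541) + 35849/(1/13183) = -3976/8847 + 35849/(1/13183) = -3976/8847 + 35849*13183 = -3976/8847 + 472597367 = 4181068901873/8847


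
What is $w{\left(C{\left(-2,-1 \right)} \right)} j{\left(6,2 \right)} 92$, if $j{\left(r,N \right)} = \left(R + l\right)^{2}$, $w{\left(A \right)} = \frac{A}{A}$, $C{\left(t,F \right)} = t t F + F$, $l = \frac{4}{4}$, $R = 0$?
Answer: $92$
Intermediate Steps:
$l = 1$ ($l = 4 \cdot \frac{1}{4} = 1$)
$C{\left(t,F \right)} = F + F t^{2}$ ($C{\left(t,F \right)} = t^{2} F + F = F t^{2} + F = F + F t^{2}$)
$w{\left(A \right)} = 1$
$j{\left(r,N \right)} = 1$ ($j{\left(r,N \right)} = \left(0 + 1\right)^{2} = 1^{2} = 1$)
$w{\left(C{\left(-2,-1 \right)} \right)} j{\left(6,2 \right)} 92 = 1 \cdot 1 \cdot 92 = 1 \cdot 92 = 92$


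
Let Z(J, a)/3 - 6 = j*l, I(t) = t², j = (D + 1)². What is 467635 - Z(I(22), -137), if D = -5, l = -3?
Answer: 467761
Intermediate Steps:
j = 16 (j = (-5 + 1)² = (-4)² = 16)
Z(J, a) = -126 (Z(J, a) = 18 + 3*(16*(-3)) = 18 + 3*(-48) = 18 - 144 = -126)
467635 - Z(I(22), -137) = 467635 - 1*(-126) = 467635 + 126 = 467761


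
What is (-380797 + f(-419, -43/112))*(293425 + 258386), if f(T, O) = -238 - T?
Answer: -210028095576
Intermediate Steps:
(-380797 + f(-419, -43/112))*(293425 + 258386) = (-380797 + (-238 - 1*(-419)))*(293425 + 258386) = (-380797 + (-238 + 419))*551811 = (-380797 + 181)*551811 = -380616*551811 = -210028095576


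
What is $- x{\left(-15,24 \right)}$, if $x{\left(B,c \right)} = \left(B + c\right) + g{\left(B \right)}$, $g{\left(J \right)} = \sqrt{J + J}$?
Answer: $-9 - i \sqrt{30} \approx -9.0 - 5.4772 i$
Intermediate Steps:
$g{\left(J \right)} = \sqrt{2} \sqrt{J}$ ($g{\left(J \right)} = \sqrt{2 J} = \sqrt{2} \sqrt{J}$)
$x{\left(B,c \right)} = B + c + \sqrt{2} \sqrt{B}$ ($x{\left(B,c \right)} = \left(B + c\right) + \sqrt{2} \sqrt{B} = B + c + \sqrt{2} \sqrt{B}$)
$- x{\left(-15,24 \right)} = - (-15 + 24 + \sqrt{2} \sqrt{-15}) = - (-15 + 24 + \sqrt{2} i \sqrt{15}) = - (-15 + 24 + i \sqrt{30}) = - (9 + i \sqrt{30}) = -9 - i \sqrt{30}$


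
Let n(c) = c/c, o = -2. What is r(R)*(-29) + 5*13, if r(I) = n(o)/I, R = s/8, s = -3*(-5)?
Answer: 743/15 ≈ 49.533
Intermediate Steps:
s = 15
n(c) = 1
R = 15/8 ≈ 1.8750
r(I) = 1/I
r(R)*(-29) + 5*13 = -29/(15/8) + 5*13 = (8/15)*(-29) + 65 = -232/15 + 65 = 743/15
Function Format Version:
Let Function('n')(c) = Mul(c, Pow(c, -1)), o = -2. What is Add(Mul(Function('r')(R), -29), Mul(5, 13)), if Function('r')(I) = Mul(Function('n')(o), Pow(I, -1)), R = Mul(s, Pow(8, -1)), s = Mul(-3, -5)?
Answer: Rational(743, 15) ≈ 49.533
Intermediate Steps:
s = 15
Function('n')(c) = 1
R = Rational(15, 8) (R = Mul(15, Pow(8, -1)) = Mul(15, Rational(1, 8)) = Rational(15, 8) ≈ 1.8750)
Function('r')(I) = Pow(I, -1) (Function('r')(I) = Mul(1, Pow(I, -1)) = Pow(I, -1))
Add(Mul(Function('r')(R), -29), Mul(5, 13)) = Add(Mul(Pow(Rational(15, 8), -1), -29), Mul(5, 13)) = Add(Mul(Rational(8, 15), -29), 65) = Add(Rational(-232, 15), 65) = Rational(743, 15)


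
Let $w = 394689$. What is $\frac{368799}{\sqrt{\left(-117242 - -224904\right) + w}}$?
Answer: $\frac{368799 \sqrt{502351}}{502351} \approx 520.34$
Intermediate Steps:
$\frac{368799}{\sqrt{\left(-117242 - -224904\right) + w}} = \frac{368799}{\sqrt{\left(-117242 - -224904\right) + 394689}} = \frac{368799}{\sqrt{\left(-117242 + 224904\right) + 394689}} = \frac{368799}{\sqrt{107662 + 394689}} = \frac{368799}{\sqrt{502351}} = 368799 \frac{\sqrt{502351}}{502351} = \frac{368799 \sqrt{502351}}{502351}$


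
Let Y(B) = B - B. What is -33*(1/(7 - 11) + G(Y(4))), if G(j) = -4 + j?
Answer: 561/4 ≈ 140.25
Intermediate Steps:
Y(B) = 0
-33*(1/(7 - 11) + G(Y(4))) = -33*(1/(7 - 11) + (-4 + 0)) = -33*(1/(-4) - 4) = -33*(-¼ - 4) = -33*(-17/4) = 561/4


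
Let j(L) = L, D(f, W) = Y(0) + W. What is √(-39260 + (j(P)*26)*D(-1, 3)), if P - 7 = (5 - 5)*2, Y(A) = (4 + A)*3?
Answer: I*√36530 ≈ 191.13*I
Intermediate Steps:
Y(A) = 12 + 3*A
P = 7 (P = 7 + (5 - 5)*2 = 7 + 0*2 = 7 + 0 = 7)
D(f, W) = 12 + W (D(f, W) = (12 + 3*0) + W = (12 + 0) + W = 12 + W)
√(-39260 + (j(P)*26)*D(-1, 3)) = √(-39260 + (7*26)*(12 + 3)) = √(-39260 + 182*15) = √(-39260 + 2730) = √(-36530) = I*√36530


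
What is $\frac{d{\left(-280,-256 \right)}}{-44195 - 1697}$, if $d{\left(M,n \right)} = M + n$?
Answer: $\frac{134}{11473} \approx 0.01168$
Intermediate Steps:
$\frac{d{\left(-280,-256 \right)}}{-44195 - 1697} = \frac{-280 - 256}{-44195 - 1697} = - \frac{536}{-45892} = \left(-536\right) \left(- \frac{1}{45892}\right) = \frac{134}{11473}$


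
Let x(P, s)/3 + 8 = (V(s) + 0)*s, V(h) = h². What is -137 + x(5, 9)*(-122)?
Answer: -264023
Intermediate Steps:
x(P, s) = -24 + 3*s³ (x(P, s) = -24 + 3*((s² + 0)*s) = -24 + 3*(s²*s) = -24 + 3*s³)
-137 + x(5, 9)*(-122) = -137 + (-24 + 3*9³)*(-122) = -137 + (-24 + 3*729)*(-122) = -137 + (-24 + 2187)*(-122) = -137 + 2163*(-122) = -137 - 263886 = -264023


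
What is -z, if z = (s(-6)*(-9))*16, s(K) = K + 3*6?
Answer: 1728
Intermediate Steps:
s(K) = 18 + K (s(K) = K + 18 = 18 + K)
z = -1728 (z = ((18 - 6)*(-9))*16 = (12*(-9))*16 = -108*16 = -1728)
-z = -1*(-1728) = 1728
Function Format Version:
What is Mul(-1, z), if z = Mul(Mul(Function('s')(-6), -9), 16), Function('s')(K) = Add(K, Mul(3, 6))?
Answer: 1728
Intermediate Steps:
Function('s')(K) = Add(18, K) (Function('s')(K) = Add(K, 18) = Add(18, K))
z = -1728 (z = Mul(Mul(Add(18, -6), -9), 16) = Mul(Mul(12, -9), 16) = Mul(-108, 16) = -1728)
Mul(-1, z) = Mul(-1, -1728) = 1728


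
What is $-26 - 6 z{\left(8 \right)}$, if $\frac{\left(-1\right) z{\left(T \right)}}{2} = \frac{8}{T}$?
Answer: $-14$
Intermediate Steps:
$z{\left(T \right)} = - \frac{16}{T}$ ($z{\left(T \right)} = - 2 \frac{8}{T} = - \frac{16}{T}$)
$-26 - 6 z{\left(8 \right)} = -26 - 6 \left(- \frac{16}{8}\right) = -26 - 6 \left(\left(-16\right) \frac{1}{8}\right) = -26 - -12 = -26 + 12 = -14$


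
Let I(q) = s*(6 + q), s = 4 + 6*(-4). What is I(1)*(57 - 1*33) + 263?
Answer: -3097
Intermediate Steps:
s = -20 (s = 4 - 24 = -20)
I(q) = -120 - 20*q (I(q) = -20*(6 + q) = -120 - 20*q)
I(1)*(57 - 1*33) + 263 = (-120 - 20*1)*(57 - 1*33) + 263 = (-120 - 20)*(57 - 33) + 263 = -140*24 + 263 = -3360 + 263 = -3097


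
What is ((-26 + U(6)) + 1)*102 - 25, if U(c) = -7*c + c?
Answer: -6247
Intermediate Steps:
U(c) = -6*c
((-26 + U(6)) + 1)*102 - 25 = ((-26 - 6*6) + 1)*102 - 25 = ((-26 - 36) + 1)*102 - 25 = (-62 + 1)*102 - 25 = -61*102 - 25 = -6222 - 25 = -6247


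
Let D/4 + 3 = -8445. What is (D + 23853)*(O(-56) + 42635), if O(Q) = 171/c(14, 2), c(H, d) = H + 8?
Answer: -9324183399/22 ≈ -4.2383e+8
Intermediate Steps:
D = -33792 (D = -12 + 4*(-8445) = -12 - 33780 = -33792)
c(H, d) = 8 + H
O(Q) = 171/22 (O(Q) = 171/(8 + 14) = 171/22)
(D + 23853)*(O(-56) + 42635) = (-33792 + 23853)*(171/22 + 42635) = -9939*938141/22 = -9324183399/22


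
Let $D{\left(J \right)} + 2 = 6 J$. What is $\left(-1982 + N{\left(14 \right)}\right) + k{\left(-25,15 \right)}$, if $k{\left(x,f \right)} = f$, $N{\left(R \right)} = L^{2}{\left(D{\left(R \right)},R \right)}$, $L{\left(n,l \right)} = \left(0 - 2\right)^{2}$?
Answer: $-1951$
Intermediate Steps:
$D{\left(J \right)} = -2 + 6 J$
$L{\left(n,l \right)} = 4$ ($L{\left(n,l \right)} = \left(-2\right)^{2} = 4$)
$N{\left(R \right)} = 16$ ($N{\left(R \right)} = 4^{2} = 16$)
$\left(-1982 + N{\left(14 \right)}\right) + k{\left(-25,15 \right)} = \left(-1982 + 16\right) + 15 = -1966 + 15 = -1951$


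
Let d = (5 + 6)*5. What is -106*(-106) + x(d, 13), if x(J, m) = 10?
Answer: 11246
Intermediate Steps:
d = 55 (d = 11*5 = 55)
-106*(-106) + x(d, 13) = -106*(-106) + 10 = 11236 + 10 = 11246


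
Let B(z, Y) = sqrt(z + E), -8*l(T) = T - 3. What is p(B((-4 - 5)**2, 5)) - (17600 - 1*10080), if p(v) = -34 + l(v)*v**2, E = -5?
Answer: -15051/2 - 19*sqrt(19) ≈ -7608.3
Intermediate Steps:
l(T) = 3/8 - T/8 (l(T) = -(T - 3)/8 = -(-3 + T)/8 = 3/8 - T/8)
B(z, Y) = sqrt(-5 + z) (B(z, Y) = sqrt(z - 5) = sqrt(-5 + z))
p(v) = -34 + v**2*(3/8 - v/8) (p(v) = -34 + (3/8 - v/8)*v**2 = -34 + v**2*(3/8 - v/8))
p(B((-4 - 5)**2, 5)) - (17600 - 1*10080) = (-34 + (sqrt(-5 + (-4 - 5)**2))**2*(3 - sqrt(-5 + (-4 - 5)**2))/8) - (17600 - 1*10080) = (-34 + (sqrt(-5 + (-9)**2))**2*(3 - sqrt(-5 + (-9)**2))/8) - (17600 - 10080) = (-34 + (sqrt(-5 + 81))**2*(3 - sqrt(-5 + 81))/8) - 1*7520 = (-34 + (sqrt(76))**2*(3 - sqrt(76))/8) - 7520 = (-34 + (2*sqrt(19))**2*(3 - 2*sqrt(19))/8) - 7520 = (-34 + (1/8)*76*(3 - 2*sqrt(19))) - 7520 = (-34 + (57/2 - 19*sqrt(19))) - 7520 = (-11/2 - 19*sqrt(19)) - 7520 = -15051/2 - 19*sqrt(19)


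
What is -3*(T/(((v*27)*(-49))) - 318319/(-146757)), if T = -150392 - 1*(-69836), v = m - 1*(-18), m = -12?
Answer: -16268677/440271 ≈ -36.951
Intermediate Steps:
v = 6 (v = -12 - 1*(-18) = -12 + 18 = 6)
T = -80556 (T = -150392 + 69836 = -80556)
-3*(T/(((v*27)*(-49))) - 318319/(-146757)) = -3*(-80556/((6*27)*(-49)) - 318319/(-146757)) = -3*(-80556/(162*(-49)) - 318319*(-1/146757)) = -3*(-80556/(-7938) + 318319/146757) = -3*(-80556*(-1/7938) + 318319/146757) = -3*(274/27 + 318319/146757) = -3*16268677/1320813 = -16268677/440271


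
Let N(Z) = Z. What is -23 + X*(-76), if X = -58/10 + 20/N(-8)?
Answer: 3039/5 ≈ 607.80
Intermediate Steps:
X = -83/10 (X = -58/10 + 20/(-8) = -58*⅒ + 20*(-⅛) = -29/5 - 5/2 = -83/10 ≈ -8.3000)
-23 + X*(-76) = -23 - 83/10*(-76) = -23 + 3154/5 = 3039/5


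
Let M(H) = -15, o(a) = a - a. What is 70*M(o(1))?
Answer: -1050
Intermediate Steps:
o(a) = 0
70*M(o(1)) = 70*(-15) = -1050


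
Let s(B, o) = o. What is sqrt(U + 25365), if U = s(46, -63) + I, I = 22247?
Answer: sqrt(47549) ≈ 218.06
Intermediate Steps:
U = 22184 (U = -63 + 22247 = 22184)
sqrt(U + 25365) = sqrt(22184 + 25365) = sqrt(47549)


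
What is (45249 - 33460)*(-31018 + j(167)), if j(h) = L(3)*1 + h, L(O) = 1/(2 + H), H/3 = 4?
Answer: -5091822357/14 ≈ -3.6370e+8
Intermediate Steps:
H = 12 (H = 3*4 = 12)
L(O) = 1/14 (L(O) = 1/(2 + 12) = 1/14)
j(h) = 1/14 + h (j(h) = (1/14)*1 + h = 1/14 + h)
(45249 - 33460)*(-31018 + j(167)) = (45249 - 33460)*(-31018 + (1/14 + 167)) = 11789*(-31018 + 2339/14) = 11789*(-431913/14) = -5091822357/14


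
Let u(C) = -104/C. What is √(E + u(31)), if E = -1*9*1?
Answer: I*√11873/31 ≈ 3.5149*I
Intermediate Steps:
E = -9 (E = -9*1 = -9)
√(E + u(31)) = √(-9 - 104/31) = √(-383/31) = I*√11873/31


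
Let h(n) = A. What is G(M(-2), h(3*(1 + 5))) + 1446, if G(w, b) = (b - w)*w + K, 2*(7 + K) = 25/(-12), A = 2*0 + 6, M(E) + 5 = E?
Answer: 32327/24 ≈ 1347.0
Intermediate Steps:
M(E) = -5 + E
A = 6 (A = 0 + 6 = 6)
h(n) = 6
K = -193/24 (K = -7 + (25/(-12))/2 = -7 + (25*(-1/12))/2 = -7 + (1/2)*(-25/12) = -7 - 25/24 = -193/24 ≈ -8.0417)
G(w, b) = -193/24 + w*(b - w) (G(w, b) = (b - w)*w - 193/24 = w*(b - w) - 193/24 = -193/24 + w*(b - w))
G(M(-2), h(3*(1 + 5))) + 1446 = (-193/24 - (-5 - 2)**2 + 6*(-5 - 2)) + 1446 = (-193/24 - 1*(-7)**2 + 6*(-7)) + 1446 = (-193/24 - 1*49 - 42) + 1446 = (-193/24 - 49 - 42) + 1446 = -2377/24 + 1446 = 32327/24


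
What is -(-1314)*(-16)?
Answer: -21024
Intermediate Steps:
-(-1314)*(-16) = -1*21024 = -21024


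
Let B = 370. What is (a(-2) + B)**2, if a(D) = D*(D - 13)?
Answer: 160000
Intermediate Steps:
a(D) = D*(-13 + D)
(a(-2) + B)**2 = (-2*(-13 - 2) + 370)**2 = (-2*(-15) + 370)**2 = (30 + 370)**2 = 400**2 = 160000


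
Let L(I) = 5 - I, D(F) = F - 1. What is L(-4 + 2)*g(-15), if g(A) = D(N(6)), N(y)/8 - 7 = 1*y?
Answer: 721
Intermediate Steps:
N(y) = 56 + 8*y (N(y) = 56 + 8*(1*y) = 56 + 8*y)
D(F) = -1 + F
g(A) = 103 (g(A) = -1 + (56 + 8*6) = -1 + (56 + 48) = -1 + 104 = 103)
L(-4 + 2)*g(-15) = (5 - (-4 + 2))*103 = (5 - 1*(-2))*103 = (5 + 2)*103 = 7*103 = 721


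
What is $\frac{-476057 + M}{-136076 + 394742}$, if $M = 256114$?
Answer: $- \frac{219943}{258666} \approx -0.8503$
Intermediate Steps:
$\frac{-476057 + M}{-136076 + 394742} = \frac{-476057 + 256114}{-136076 + 394742} = - \frac{219943}{258666}$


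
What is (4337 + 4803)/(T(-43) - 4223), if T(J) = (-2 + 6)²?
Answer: -9140/4207 ≈ -2.1726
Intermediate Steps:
T(J) = 16 (T(J) = 4² = 16)
(4337 + 4803)/(T(-43) - 4223) = (4337 + 4803)/(16 - 4223) = 9140/(-4207) = 9140*(-1/4207) = -9140/4207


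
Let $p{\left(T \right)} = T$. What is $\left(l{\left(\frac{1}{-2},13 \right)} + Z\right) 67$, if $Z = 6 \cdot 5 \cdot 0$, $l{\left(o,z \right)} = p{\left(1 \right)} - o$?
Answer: $\frac{201}{2} \approx 100.5$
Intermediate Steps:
$l{\left(o,z \right)} = 1 - o$
$Z = 0$ ($Z = 30 \cdot 0 = 0$)
$\left(l{\left(\frac{1}{-2},13 \right)} + Z\right) 67 = \left(\left(1 - \frac{1}{-2}\right) + 0\right) 67 = \left(\left(1 - - \frac{1}{2}\right) + 0\right) 67 = \left(\left(1 + \frac{1}{2}\right) + 0\right) 67 = \left(\frac{3}{2} + 0\right) 67 = \frac{3}{2} \cdot 67 = \frac{201}{2}$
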